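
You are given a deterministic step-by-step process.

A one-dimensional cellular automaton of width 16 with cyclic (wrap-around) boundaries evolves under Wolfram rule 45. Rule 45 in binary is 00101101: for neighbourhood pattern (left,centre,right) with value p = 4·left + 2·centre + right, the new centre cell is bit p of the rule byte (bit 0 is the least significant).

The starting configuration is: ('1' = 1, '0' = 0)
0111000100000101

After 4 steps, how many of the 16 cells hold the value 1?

8

step 0: 0111000100000101
step 1: 1100010101110111
step 2: 0001011111001100
step 3: 1101110000001001
step 4: 0011000111101001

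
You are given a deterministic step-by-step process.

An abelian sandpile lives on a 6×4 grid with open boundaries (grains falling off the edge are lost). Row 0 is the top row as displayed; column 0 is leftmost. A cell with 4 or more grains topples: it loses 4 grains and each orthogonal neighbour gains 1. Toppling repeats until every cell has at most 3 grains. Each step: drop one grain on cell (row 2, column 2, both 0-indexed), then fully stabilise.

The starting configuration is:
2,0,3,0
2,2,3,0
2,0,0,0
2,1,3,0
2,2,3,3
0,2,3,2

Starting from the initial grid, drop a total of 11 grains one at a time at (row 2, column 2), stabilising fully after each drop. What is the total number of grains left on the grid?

43

t=0: 2,0,3,0
2,2,3,0
2,0,0,0
2,1,3,0
2,2,3,3
0,2,3,2
t=1: 2,0,3,0
2,2,3,0
2,0,1,0
2,1,3,0
2,2,3,3
0,2,3,2
t=2: 2,0,3,0
2,2,3,0
2,0,2,0
2,1,3,0
2,2,3,3
0,2,3,2
t=3: 2,0,3,0
2,2,3,0
2,0,3,0
2,1,3,0
2,2,3,3
0,2,3,2
t=4: 2,1,0,1
2,3,1,1
2,1,2,1
2,2,1,2
2,3,2,1
0,3,1,0
t=5: 2,1,0,1
2,3,1,1
2,1,3,1
2,2,1,2
2,3,2,1
0,3,1,0
t=6: 2,1,0,1
2,3,2,1
2,2,0,2
2,2,2,2
2,3,2,1
0,3,1,0
t=7: 2,1,0,1
2,3,2,1
2,2,1,2
2,2,2,2
2,3,2,1
0,3,1,0
t=8: 2,1,0,1
2,3,2,1
2,2,2,2
2,2,2,2
2,3,2,1
0,3,1,0
t=9: 2,1,0,1
2,3,2,1
2,2,3,2
2,2,2,2
2,3,2,1
0,3,1,0
t=10: 2,1,0,1
2,3,3,1
2,3,0,3
2,2,3,2
2,3,2,1
0,3,1,0
t=11: 2,1,0,1
2,3,3,1
2,3,1,3
2,2,3,2
2,3,2,1
0,3,1,0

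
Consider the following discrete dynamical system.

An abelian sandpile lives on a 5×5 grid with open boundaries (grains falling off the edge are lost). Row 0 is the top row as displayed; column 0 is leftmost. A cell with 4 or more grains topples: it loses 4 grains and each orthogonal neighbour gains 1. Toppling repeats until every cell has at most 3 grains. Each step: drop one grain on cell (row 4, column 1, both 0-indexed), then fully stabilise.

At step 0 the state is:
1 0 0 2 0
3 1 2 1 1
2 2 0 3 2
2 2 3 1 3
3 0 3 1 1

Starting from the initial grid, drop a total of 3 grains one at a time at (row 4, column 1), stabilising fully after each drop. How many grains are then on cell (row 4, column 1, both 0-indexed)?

t=0: 1 0 0 2 0
3 1 2 1 1
2 2 0 3 2
2 2 3 1 3
3 0 3 1 1
t=1: 1 0 0 2 0
3 1 2 1 1
2 2 0 3 2
2 2 3 1 3
3 1 3 1 1
t=2: 1 0 0 2 0
3 1 2 1 1
2 2 0 3 2
2 2 3 1 3
3 2 3 1 1
t=3: 1 0 0 2 0
3 1 2 1 1
2 2 0 3 2
2 2 3 1 3
3 3 3 1 1

3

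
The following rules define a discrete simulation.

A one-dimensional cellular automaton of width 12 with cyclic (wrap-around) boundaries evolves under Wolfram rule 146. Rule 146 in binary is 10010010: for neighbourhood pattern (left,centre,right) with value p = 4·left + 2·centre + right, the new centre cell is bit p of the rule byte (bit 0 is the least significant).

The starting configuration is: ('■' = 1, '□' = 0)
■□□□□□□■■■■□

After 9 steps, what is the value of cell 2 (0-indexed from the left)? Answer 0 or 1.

0

0) ■□□□□□□■■■■□
1) □■□□□□■□■■□□
2) ■□■□□■□□□□■□
3) □□□■■□■□□■□□
4) □□■□□□□■■□■□
5) □■□■□□■□□□□■
6) □□□□■■□■□□■□
7) □□□■□□□□■■□■
8) ■□■□■□□■□□□□
9) □□□□□■■□■□□■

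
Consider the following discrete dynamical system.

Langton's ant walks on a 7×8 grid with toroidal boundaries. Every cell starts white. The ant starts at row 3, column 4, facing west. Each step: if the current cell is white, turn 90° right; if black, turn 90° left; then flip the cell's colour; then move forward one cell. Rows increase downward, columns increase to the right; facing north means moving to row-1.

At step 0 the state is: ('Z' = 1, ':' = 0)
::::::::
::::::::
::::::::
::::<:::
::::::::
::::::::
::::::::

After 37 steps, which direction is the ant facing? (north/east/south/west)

south

[0] ::::::::
::::::::
::::::::
::::<:::
::::::::
::::::::
::::::::
[1] ::::::::
::::::::
::::^:::
::::Z:::
::::::::
::::::::
::::::::
[2] ::::::::
::::::::
::::Z>::
::::Z:::
::::::::
::::::::
::::::::
[3] ::::::::
::::::::
::::ZZ::
::::Zv::
::::::::
::::::::
::::::::
[4] ::::::::
::::::::
::::ZZ::
::::<Z::
::::::::
::::::::
::::::::
[5] ::::::::
::::::::
::::ZZ::
:::::Z::
::::v:::
::::::::
::::::::
[6] ::::::::
::::::::
::::ZZ::
:::::Z::
:::<Z:::
::::::::
::::::::
[7] ::::::::
::::::::
::::ZZ::
:::^:Z::
:::ZZ:::
::::::::
::::::::
[8] ::::::::
::::::::
::::ZZ::
:::Z>Z::
:::ZZ:::
::::::::
::::::::
[9] ::::::::
::::::::
::::ZZ::
:::ZZZ::
:::Zv:::
::::::::
::::::::
[10] ::::::::
::::::::
::::ZZ::
:::ZZZ::
:::Z:>::
::::::::
::::::::
[11] ::::::::
::::::::
::::ZZ::
:::ZZZ::
:::Z:Z::
:::::v::
::::::::
[12] ::::::::
::::::::
::::ZZ::
:::ZZZ::
:::Z:Z::
::::<Z::
::::::::
[13] ::::::::
::::::::
::::ZZ::
:::ZZZ::
:::Z^Z::
::::ZZ::
::::::::
[14] ::::::::
::::::::
::::ZZ::
:::ZZZ::
:::ZZ>::
::::ZZ::
::::::::
[15] ::::::::
::::::::
::::ZZ::
:::ZZ^::
:::ZZ:::
::::ZZ::
::::::::
[16] ::::::::
::::::::
::::ZZ::
:::Z<:::
:::ZZ:::
::::ZZ::
::::::::
[17] ::::::::
::::::::
::::ZZ::
:::Z::::
:::Zv:::
::::ZZ::
::::::::
[18] ::::::::
::::::::
::::ZZ::
:::Z::::
:::Z:>::
::::ZZ::
::::::::
[19] ::::::::
::::::::
::::ZZ::
:::Z::::
:::Z:Z::
::::Zv::
::::::::
[20] ::::::::
::::::::
::::ZZ::
:::Z::::
:::Z:Z::
::::Z:>:
::::::::
[21] ::::::::
::::::::
::::ZZ::
:::Z::::
:::Z:Z::
::::Z:Z:
::::::v:
[22] ::::::::
::::::::
::::ZZ::
:::Z::::
:::Z:Z::
::::Z:Z:
:::::<Z:
[23] ::::::::
::::::::
::::ZZ::
:::Z::::
:::Z:Z::
::::Z^Z:
:::::ZZ:
[24] ::::::::
::::::::
::::ZZ::
:::Z::::
:::Z:Z::
::::ZZ>:
:::::ZZ:
[25] ::::::::
::::::::
::::ZZ::
:::Z::::
:::Z:Z^:
::::ZZ::
:::::ZZ:
[26] ::::::::
::::::::
::::ZZ::
:::Z::::
:::Z:ZZ>
::::ZZ::
:::::ZZ:
[27] ::::::::
::::::::
::::ZZ::
:::Z::::
:::Z:ZZZ
::::ZZ:v
:::::ZZ:
[28] ::::::::
::::::::
::::ZZ::
:::Z::::
:::Z:ZZZ
::::ZZ<Z
:::::ZZ:
[29] ::::::::
::::::::
::::ZZ::
:::Z::::
:::Z:Z^Z
::::ZZZZ
:::::ZZ:
[30] ::::::::
::::::::
::::ZZ::
:::Z::::
:::Z:<:Z
::::ZZZZ
:::::ZZ:
[31] ::::::::
::::::::
::::ZZ::
:::Z::::
:::Z:::Z
::::ZvZZ
:::::ZZ:
[32] ::::::::
::::::::
::::ZZ::
:::Z::::
:::Z:::Z
::::Z:>Z
:::::ZZ:
[33] ::::::::
::::::::
::::ZZ::
:::Z::::
:::Z::^Z
::::Z::Z
:::::ZZ:
[34] ::::::::
::::::::
::::ZZ::
:::Z::::
:::Z::Z>
::::Z::Z
:::::ZZ:
[35] ::::::::
::::::::
::::ZZ::
:::Z:::^
:::Z::Z:
::::Z::Z
:::::ZZ:
[36] ::::::::
::::::::
::::ZZ::
>::Z:::Z
:::Z::Z:
::::Z::Z
:::::ZZ:
[37] ::::::::
::::::::
::::ZZ::
Z::Z:::Z
v::Z::Z:
::::Z::Z
:::::ZZ:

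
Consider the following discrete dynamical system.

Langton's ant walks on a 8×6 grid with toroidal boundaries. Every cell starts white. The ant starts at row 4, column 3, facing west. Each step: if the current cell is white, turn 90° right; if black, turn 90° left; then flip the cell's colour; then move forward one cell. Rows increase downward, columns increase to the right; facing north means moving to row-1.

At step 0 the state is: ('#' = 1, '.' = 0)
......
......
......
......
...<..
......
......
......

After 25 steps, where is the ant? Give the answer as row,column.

5,5

t=0: ......
......
......
......
...<..
......
......
......
t=1: ......
......
......
...^..
...#..
......
......
......
t=2: ......
......
......
...#>.
...#..
......
......
......
t=3: ......
......
......
...##.
...#v.
......
......
......
t=4: ......
......
......
...##.
...<#.
......
......
......
t=5: ......
......
......
...##.
....#.
...v..
......
......
t=6: ......
......
......
...##.
....#.
..<#..
......
......
t=7: ......
......
......
...##.
..^.#.
..##..
......
......
t=8: ......
......
......
...##.
..#>#.
..##..
......
......
t=9: ......
......
......
...##.
..###.
..#v..
......
......
t=10: ......
......
......
...##.
..###.
..#.>.
......
......
t=11: ......
......
......
...##.
..###.
..#.#.
....v.
......
t=12: ......
......
......
...##.
..###.
..#.#.
...<#.
......
t=13: ......
......
......
...##.
..###.
..#^#.
...##.
......
t=14: ......
......
......
...##.
..###.
..##>.
...##.
......
t=15: ......
......
......
...##.
..##^.
..##..
...##.
......
t=16: ......
......
......
...##.
..#<..
..##..
...##.
......
t=17: ......
......
......
...##.
..#...
..#v..
...##.
......
t=18: ......
......
......
...##.
..#...
..#.>.
...##.
......
t=19: ......
......
......
...##.
..#...
..#.#.
...#v.
......
t=20: ......
......
......
...##.
..#...
..#.#.
...#.>
......
t=21: ......
......
......
...##.
..#...
..#.#.
...#.#
.....v
t=22: ......
......
......
...##.
..#...
..#.#.
...#.#
....<#
t=23: ......
......
......
...##.
..#...
..#.#.
...#^#
....##
t=24: ......
......
......
...##.
..#...
..#.#.
...##>
....##
t=25: ......
......
......
...##.
..#...
..#.#^
...##.
....##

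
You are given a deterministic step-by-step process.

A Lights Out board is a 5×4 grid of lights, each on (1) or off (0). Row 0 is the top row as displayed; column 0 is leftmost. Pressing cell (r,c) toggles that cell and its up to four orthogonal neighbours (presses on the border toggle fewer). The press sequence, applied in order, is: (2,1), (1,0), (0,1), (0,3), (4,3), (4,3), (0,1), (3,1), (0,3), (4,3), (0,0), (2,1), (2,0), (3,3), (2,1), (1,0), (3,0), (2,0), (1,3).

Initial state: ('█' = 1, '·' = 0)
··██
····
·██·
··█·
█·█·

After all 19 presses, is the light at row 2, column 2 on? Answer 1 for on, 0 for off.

0

[0] ··██
····
·██·
··█·
█·█·
[1] ··██
·█··
█···
·██·
█·█·
[2] █·██
█···
····
·██·
█·█·
[3] ·█·█
██··
····
·██·
█·█·
[4] ·██·
██·█
····
·██·
█·█·
[5] ·██·
██·█
····
·███
█··█
[6] ·██·
██·█
····
·██·
█·█·
[7] █···
█··█
····
·██·
█·█·
[8] █···
█··█
·█··
█···
███·
[9] █·██
█···
·█··
█···
███·
[10] █·██
█···
·█··
█··█
██·█
[11] ·███
····
·█··
█··█
██·█
[12] ·███
·█··
█·█·
██·█
██·█
[13] ·███
██··
·██·
·█·█
██·█
[14] ·███
██··
·███
·██·
██··
[15] ·███
█···
█··█
··█·
██··
[16] ████
·█··
···█
··█·
██··
[17] ████
·█··
█··█
███·
·█··
[18] ████
██··
·█·█
·██·
·█··
[19] ███·
████
·█··
·██·
·█··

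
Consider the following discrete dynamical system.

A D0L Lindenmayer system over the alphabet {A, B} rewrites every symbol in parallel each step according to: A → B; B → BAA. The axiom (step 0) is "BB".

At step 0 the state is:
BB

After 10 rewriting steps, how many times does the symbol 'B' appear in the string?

t=0: BB
t=1: BAABAA
t=2: BAABBBAABB
t=3: BAABBBAABAABAABBBAABAA
t=4: BAABBBAABAABAABBBAABBBAABBBAABAABAABBBAABB
t=5: BAABBBAABAABAABBBAABBBAABBBAABAABAABBBAABAABAABBBAABAABAABBBAABBBAABBBAABAABAABBBAABAA
t=6: BAABBBAABAABAABBBAABBBAABBBAABAABAABBBAABAABAABBBAABAABAAB…AABAABAABBBAABAABAABBBAABAABAABBBAABBBAABBBAABAABAABBBAABB  (len 170)
t=7: BAABBBAABAABAABBBAABBBAABBBAABAABAABBBAABAABAABBBAABAABAAB…ABAABAABBBAABAABAABBBAABAABAABBBAABBBAABBBAABAABAABBBAABAA  (len 342)
t=8: BAABBBAABAABAABBBAABBBAABBBAABAABAABBBAABAABAABBBAABAABAAB…AABAABAABBBAABAABAABBBAABAABAABBBAABBBAABBBAABAABAABBBAABB  (len 682)
t=9: BAABBBAABAABAABBBAABBBAABBBAABAABAABBBAABAABAABBBAABAABAAB…ABAABAABBBAABAABAABBBAABAABAABBBAABBBAABBBAABAABAABBBAABAA  (len 1366)
t=10: BAABBBAABAABAABBBAABBBAABBBAABAABAABBBAABAABAABBBAABAABAAB…AABAABAABBBAABAABAABBBAABAABAABBBAABBBAABBBAABAABAABBBAABB  (len 2730)

1366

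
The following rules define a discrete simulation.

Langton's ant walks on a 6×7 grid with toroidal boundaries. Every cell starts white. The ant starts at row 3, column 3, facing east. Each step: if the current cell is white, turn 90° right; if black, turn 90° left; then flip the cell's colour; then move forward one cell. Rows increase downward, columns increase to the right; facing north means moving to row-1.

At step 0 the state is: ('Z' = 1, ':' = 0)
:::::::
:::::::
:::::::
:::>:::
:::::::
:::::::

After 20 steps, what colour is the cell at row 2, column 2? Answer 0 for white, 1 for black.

1

[0] :::::::
:::::::
:::::::
:::>:::
:::::::
:::::::
[1] :::::::
:::::::
:::::::
:::Z:::
:::v:::
:::::::
[2] :::::::
:::::::
:::::::
:::Z:::
::<Z:::
:::::::
[3] :::::::
:::::::
:::::::
::^Z:::
::ZZ:::
:::::::
[4] :::::::
:::::::
:::::::
::Z>:::
::ZZ:::
:::::::
[5] :::::::
:::::::
:::^:::
::Z::::
::ZZ:::
:::::::
[6] :::::::
:::::::
:::Z>::
::Z::::
::ZZ:::
:::::::
[7] :::::::
:::::::
:::ZZ::
::Z:v::
::ZZ:::
:::::::
[8] :::::::
:::::::
:::ZZ::
::Z<Z::
::ZZ:::
:::::::
[9] :::::::
:::::::
:::^Z::
::ZZZ::
::ZZ:::
:::::::
[10] :::::::
:::::::
::<:Z::
::ZZZ::
::ZZ:::
:::::::
[11] :::::::
::^::::
::Z:Z::
::ZZZ::
::ZZ:::
:::::::
[12] :::::::
::Z>:::
::Z:Z::
::ZZZ::
::ZZ:::
:::::::
[13] :::::::
::ZZ:::
::ZvZ::
::ZZZ::
::ZZ:::
:::::::
[14] :::::::
::ZZ:::
::<ZZ::
::ZZZ::
::ZZ:::
:::::::
[15] :::::::
::ZZ:::
:::ZZ::
::vZZ::
::ZZ:::
:::::::
[16] :::::::
::ZZ:::
:::ZZ::
:::>Z::
::ZZ:::
:::::::
[17] :::::::
::ZZ:::
:::^Z::
::::Z::
::ZZ:::
:::::::
[18] :::::::
::ZZ:::
::<:Z::
::::Z::
::ZZ:::
:::::::
[19] :::::::
::^Z:::
::Z:Z::
::::Z::
::ZZ:::
:::::::
[20] :::::::
:<:Z:::
::Z:Z::
::::Z::
::ZZ:::
:::::::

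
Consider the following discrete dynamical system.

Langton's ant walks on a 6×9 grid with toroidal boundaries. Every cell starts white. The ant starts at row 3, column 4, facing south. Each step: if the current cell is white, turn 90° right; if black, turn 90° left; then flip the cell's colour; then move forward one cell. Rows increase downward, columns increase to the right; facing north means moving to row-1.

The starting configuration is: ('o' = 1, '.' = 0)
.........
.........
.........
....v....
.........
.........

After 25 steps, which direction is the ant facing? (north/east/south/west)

west

k=0  .........
.........
.........
....v....
.........
.........
k=1  .........
.........
.........
...<o....
.........
.........
k=2  .........
.........
...^.....
...oo....
.........
.........
k=3  .........
.........
...o>....
...oo....
.........
.........
k=4  .........
.........
...oo....
...ov....
.........
.........
k=5  .........
.........
...oo....
...o.>...
.........
.........
k=6  .........
.........
...oo....
...o.o...
.....v...
.........
k=7  .........
.........
...oo....
...o.o...
....<o...
.........
k=8  .........
.........
...oo....
...o^o...
....oo...
.........
k=9  .........
.........
...oo....
...oo>...
....oo...
.........
k=10  .........
.........
...oo^...
...oo....
....oo...
.........
k=11  .........
.........
...ooo>..
...oo....
....oo...
.........
k=12  .........
.........
...oooo..
...oo.v..
....oo...
.........
k=13  .........
.........
...oooo..
...oo<o..
....oo...
.........
k=14  .........
.........
...oo^o..
...oooo..
....oo...
.........
k=15  .........
.........
...o<.o..
...oooo..
....oo...
.........
k=16  .........
.........
...o..o..
...ovoo..
....oo...
.........
k=17  .........
.........
...o..o..
...o.>o..
....oo...
.........
k=18  .........
.........
...o.^o..
...o..o..
....oo...
.........
k=19  .........
.........
...o.o>..
...o..o..
....oo...
.........
k=20  .........
......^..
...o.o...
...o..o..
....oo...
.........
k=21  .........
......o>.
...o.o...
...o..o..
....oo...
.........
k=22  .........
......oo.
...o.o.v.
...o..o..
....oo...
.........
k=23  .........
......oo.
...o.o<o.
...o..o..
....oo...
.........
k=24  .........
......^o.
...o.ooo.
...o..o..
....oo...
.........
k=25  .........
.....<.o.
...o.ooo.
...o..o..
....oo...
.........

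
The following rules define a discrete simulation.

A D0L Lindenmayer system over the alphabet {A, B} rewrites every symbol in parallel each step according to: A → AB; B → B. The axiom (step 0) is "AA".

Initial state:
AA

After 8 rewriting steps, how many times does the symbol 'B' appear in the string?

0) AA
1) ABAB
2) ABBABB
3) ABBBABBB
4) ABBBBABBBB
5) ABBBBBABBBBB
6) ABBBBBBABBBBBB
7) ABBBBBBBABBBBBBB
8) ABBBBBBBBABBBBBBBB

16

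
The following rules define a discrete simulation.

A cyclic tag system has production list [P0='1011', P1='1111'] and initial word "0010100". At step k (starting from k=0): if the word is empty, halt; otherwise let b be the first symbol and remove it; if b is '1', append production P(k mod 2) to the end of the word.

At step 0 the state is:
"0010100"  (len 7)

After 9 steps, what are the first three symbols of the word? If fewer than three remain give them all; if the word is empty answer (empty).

t=0: "0010100"  (len 7)
t=1: "010100"  (len 6)
t=2: "10100"  (len 5)
t=3: "01001011"  (len 8)
t=4: "1001011"  (len 7)
t=5: "0010111011"  (len 10)
t=6: "010111011"  (len 9)
t=7: "10111011"  (len 8)
t=8: "01110111111"  (len 11)
t=9: "1110111111"  (len 10)

111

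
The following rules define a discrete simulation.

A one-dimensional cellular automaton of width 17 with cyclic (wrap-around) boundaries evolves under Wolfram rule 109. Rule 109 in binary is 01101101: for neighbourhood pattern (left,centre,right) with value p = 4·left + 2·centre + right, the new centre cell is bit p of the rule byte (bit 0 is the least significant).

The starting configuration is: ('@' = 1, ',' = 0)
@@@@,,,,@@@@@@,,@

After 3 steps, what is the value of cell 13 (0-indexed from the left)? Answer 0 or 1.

1

[0] @@@@,,,,@@@@@@,,@
[1] ,,,@,@@,@,,,,@,,@
[2] ,@,@@@@@@,@@,@,,@
[3] @@@@,,,,@@@@@@,,@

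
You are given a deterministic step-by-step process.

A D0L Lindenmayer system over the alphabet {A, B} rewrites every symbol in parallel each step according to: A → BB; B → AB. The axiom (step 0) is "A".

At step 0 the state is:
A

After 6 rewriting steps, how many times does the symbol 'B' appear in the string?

k=0  A
k=1  BB
k=2  ABAB
k=3  BBABBBAB
k=4  ABABBBABABABBBAB
k=5  BBABBBABABABBBABBBABBBABABABBBAB
k=6  ABABBBABABABBBABBBABBBABABABBBABABABBBABABABBBABBBABBBABABABBBAB

42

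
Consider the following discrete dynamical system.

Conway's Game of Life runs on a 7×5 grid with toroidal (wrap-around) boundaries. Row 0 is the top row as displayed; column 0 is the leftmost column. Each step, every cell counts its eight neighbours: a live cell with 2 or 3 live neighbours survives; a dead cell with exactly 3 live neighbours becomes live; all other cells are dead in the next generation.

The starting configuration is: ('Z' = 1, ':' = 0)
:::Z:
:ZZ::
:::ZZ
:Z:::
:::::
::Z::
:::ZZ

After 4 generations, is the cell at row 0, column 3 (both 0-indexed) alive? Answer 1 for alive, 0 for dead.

0) :::Z:
:ZZ::
:::ZZ
:Z:::
:::::
::Z::
:::ZZ
1) :::ZZ
::Z:Z
ZZ:Z:
:::::
:::::
:::Z:
::ZZZ
2) Z::::
:ZZ::
ZZZZZ
:::::
:::::
::ZZZ
::Z::
3) ::Z::
:::::
Z::ZZ
ZZZZZ
:::Z:
::ZZ:
:ZZ:Z
4) :ZZZ:
:::ZZ
:::::
:Z:::
Z::::
:Z::Z
:Z:::

1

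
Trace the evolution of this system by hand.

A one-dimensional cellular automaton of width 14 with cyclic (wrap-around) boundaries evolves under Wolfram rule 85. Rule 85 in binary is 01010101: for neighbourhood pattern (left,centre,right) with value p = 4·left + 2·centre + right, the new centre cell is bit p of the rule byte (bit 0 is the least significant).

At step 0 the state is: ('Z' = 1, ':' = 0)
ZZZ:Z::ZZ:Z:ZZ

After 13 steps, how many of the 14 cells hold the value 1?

5

step 0: ZZZ:Z::ZZ:Z:ZZ
step 1: ::Z:ZZ::Z:Z:::
step 2: Z:Z::ZZ:Z:ZZZZ
step 3: Z:ZZ::Z:Z:::::
step 4: Z::ZZ:Z:ZZZZZ:
step 5: ZZ::Z:Z:::::Z:
step 6: :ZZ:Z:ZZZZZ:Z:
step 7: ::Z:Z:::::Z:ZZ
step 8: Z:Z:ZZZZZ:Z::Z
step 9: Z:Z:::::Z:ZZ::
step 10: Z:ZZZZZ:Z::ZZ:
step 11: Z:::::Z:ZZ::Z:
step 12: ZZZZZ:Z::ZZ:Z:
step 13: ::::Z:ZZ::Z:Z:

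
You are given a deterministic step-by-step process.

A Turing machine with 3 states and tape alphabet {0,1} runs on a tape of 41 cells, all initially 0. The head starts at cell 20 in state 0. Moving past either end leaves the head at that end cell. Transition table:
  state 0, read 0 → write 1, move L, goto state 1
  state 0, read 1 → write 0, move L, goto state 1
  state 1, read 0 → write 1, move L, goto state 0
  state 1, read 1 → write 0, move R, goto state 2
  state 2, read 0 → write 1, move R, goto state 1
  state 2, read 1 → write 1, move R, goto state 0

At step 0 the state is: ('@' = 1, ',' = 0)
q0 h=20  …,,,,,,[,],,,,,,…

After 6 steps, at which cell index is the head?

0) q0 h=20  …,,,,,,[,],,,,,,…
1) q1 h=19  …,,,,,,[,]@,,,,,…
2) q0 h=18  …,,,,,,[,]@@,,,,…
3) q1 h=17  …,,,,,,[,]@@@,,,…
4) q0 h=16  …,,,,,,[,]@@@@,,…
5) q1 h=15  …,,,,,,[,]@@@@@,…
6) q0 h=14  …,,,,,,[,]@@@@@@…

14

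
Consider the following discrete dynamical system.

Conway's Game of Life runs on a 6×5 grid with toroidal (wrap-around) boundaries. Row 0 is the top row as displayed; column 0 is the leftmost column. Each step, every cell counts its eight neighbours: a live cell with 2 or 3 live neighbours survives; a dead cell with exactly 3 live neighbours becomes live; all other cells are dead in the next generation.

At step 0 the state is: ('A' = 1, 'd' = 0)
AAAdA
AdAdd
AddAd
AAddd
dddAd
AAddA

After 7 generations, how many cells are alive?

gen 0: AAAdA
AdAdd
AddAd
AAddd
dddAd
AAddA
gen 1: ddAdd
ddAdd
AdAdd
AAAdd
ddAdd
ddddd
gen 2: ddddd
ddAAd
AdAAd
AdAAd
ddAdd
ddddd
gen 3: ddddd
dAAAA
ddddd
ddddd
dAAAd
ddddd
gen 4: ddAAd
ddAAd
ddAAd
ddAdd
ddAdd
ddAdd
gen 5: dAddd
dAddA
dAddd
dAAdd
dAAAd
dAAdd
gen 6: dAddd
dAAdd
dAddd
AddAd
AddAd
AddAd
gen 7: AAddd
AAAdd
AAddd
AAAdd
AAAAd
AAAdd

17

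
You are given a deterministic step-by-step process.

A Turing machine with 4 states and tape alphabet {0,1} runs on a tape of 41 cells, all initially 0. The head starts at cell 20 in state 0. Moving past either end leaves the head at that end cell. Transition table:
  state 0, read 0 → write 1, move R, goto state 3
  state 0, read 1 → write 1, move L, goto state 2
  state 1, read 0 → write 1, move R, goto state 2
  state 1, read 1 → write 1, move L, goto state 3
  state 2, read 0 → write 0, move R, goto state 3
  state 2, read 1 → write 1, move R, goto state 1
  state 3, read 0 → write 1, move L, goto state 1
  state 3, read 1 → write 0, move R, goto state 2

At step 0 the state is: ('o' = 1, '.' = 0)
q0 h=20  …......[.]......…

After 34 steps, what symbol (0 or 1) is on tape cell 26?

1

k=0  q0 h=20  …......[.]......…
k=1  q3 h=21  ….....o[.]......…
k=2  q1 h=20  …......[o]o.....…
k=3  q3 h=19  …......[.]oo....…
k=4  q1 h=18  …......[.]ooo...…
k=5  q2 h=19  ….....o[o]oo....…
k=6  q1 h=20  …....oo[o]o.....…
k=7  q3 h=19  ….....o[o]oo....…
k=8  q2 h=20  …....o.[o]o.....…
k=9  q1 h=21  …...o.o[o]......…
k=10  q3 h=20  …....o.[o]o.....…
k=11  q2 h=21  …...o..[o]......…
k=12  q1 h=22  …..o..o[.]......…
k=13  q2 h=23  ….o..oo[.]......…
k=14  q3 h=24  …o..oo.[.]......…
k=15  q1 h=23  ….o..oo[.]o.....…
k=16  q2 h=24  …o..ooo[o]......…
k=17  q1 h=25  …..oooo[.]......…
k=18  q2 h=26  ….ooooo[.]......…
k=19  q3 h=27  …ooooo.[.]......…
k=20  q1 h=26  ….ooooo[.]o.....…
k=21  q2 h=27  …oooooo[o]......…
k=22  q1 h=28  …oooooo[.]......…
k=23  q2 h=29  …oooooo[.]......…
k=24  q3 h=30  …ooooo.[.]......…
k=25  q1 h=29  …oooooo[.]o.....…
k=26  q2 h=30  …oooooo[o]......…
k=27  q1 h=31  …oooooo[.]......…
k=28  q2 h=32  …oooooo[.]......…
k=29  q3 h=33  …ooooo.[.]......…
k=30  q1 h=32  …oooooo[.]o.....…
k=31  q2 h=33  …oooooo[o]......…
k=32  q1 h=34  …oooooo[.]......|
k=33  q2 h=35  …oooooo[.].....|
k=34  q3 h=36  …ooooo.[.]....|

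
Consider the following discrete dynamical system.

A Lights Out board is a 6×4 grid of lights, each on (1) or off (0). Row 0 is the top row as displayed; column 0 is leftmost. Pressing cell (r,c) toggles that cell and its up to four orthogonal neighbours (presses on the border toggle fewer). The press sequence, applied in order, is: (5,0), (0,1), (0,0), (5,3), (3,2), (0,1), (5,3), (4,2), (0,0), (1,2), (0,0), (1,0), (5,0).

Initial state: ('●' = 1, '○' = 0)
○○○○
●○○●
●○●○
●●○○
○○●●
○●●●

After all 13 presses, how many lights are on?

11

step 0: ○○○○
●○○●
●○●○
●●○○
○○●●
○●●●
step 1: ○○○○
●○○●
●○●○
●●○○
●○●●
●○●●
step 2: ●●●○
●●○●
●○●○
●●○○
●○●●
●○●●
step 3: ○○●○
○●○●
●○●○
●●○○
●○●●
●○●●
step 4: ○○●○
○●○●
●○●○
●●○○
●○●○
●○○○
step 5: ○○●○
○●○●
●○○○
●○●●
●○○○
●○○○
step 6: ●●○○
○○○●
●○○○
●○●●
●○○○
●○○○
step 7: ●●○○
○○○●
●○○○
●○●●
●○○●
●○●●
step 8: ●●○○
○○○●
●○○○
●○○●
●●●○
●○○●
step 9: ○○○○
●○○●
●○○○
●○○●
●●●○
●○○●
step 10: ○○●○
●●●○
●○●○
●○○●
●●●○
●○○●
step 11: ●●●○
○●●○
●○●○
●○○●
●●●○
●○○●
step 12: ○●●○
●○●○
○○●○
●○○●
●●●○
●○○●
step 13: ○●●○
●○●○
○○●○
●○○●
○●●○
○●○●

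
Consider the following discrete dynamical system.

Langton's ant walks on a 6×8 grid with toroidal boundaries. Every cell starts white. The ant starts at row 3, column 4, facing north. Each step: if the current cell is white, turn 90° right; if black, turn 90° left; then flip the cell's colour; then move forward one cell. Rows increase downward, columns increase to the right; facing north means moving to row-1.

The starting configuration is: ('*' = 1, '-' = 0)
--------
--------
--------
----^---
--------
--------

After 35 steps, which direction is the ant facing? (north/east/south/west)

east

step 0: --------
--------
--------
----^---
--------
--------
step 1: --------
--------
--------
----*>--
--------
--------
step 2: --------
--------
--------
----**--
-----v--
--------
step 3: --------
--------
--------
----**--
----<*--
--------
step 4: --------
--------
--------
----^*--
----**--
--------
step 5: --------
--------
--------
---<-*--
----**--
--------
step 6: --------
--------
---^----
---*-*--
----**--
--------
step 7: --------
--------
---*>---
---*-*--
----**--
--------
step 8: --------
--------
---**---
---*v*--
----**--
--------
step 9: --------
--------
---**---
---<**--
----**--
--------
step 10: --------
--------
---**---
----**--
---v**--
--------
step 11: --------
--------
---**---
----**--
--<***--
--------
step 12: --------
--------
---**---
--^-**--
--****--
--------
step 13: --------
--------
---**---
--*>**--
--****--
--------
step 14: --------
--------
---**---
--****--
--*v**--
--------
step 15: --------
--------
---**---
--****--
--*->*--
--------
step 16: --------
--------
---**---
--**^*--
--*--*--
--------
step 17: --------
--------
---**---
--*<-*--
--*--*--
--------
step 18: --------
--------
---**---
--*--*--
--*v-*--
--------
step 19: --------
--------
---**---
--*--*--
--<*-*--
--------
step 20: --------
--------
---**---
--*--*--
---*-*--
--v-----
step 21: --------
--------
---**---
--*--*--
---*-*--
-<*-----
step 22: --------
--------
---**---
--*--*--
-^-*-*--
-**-----
step 23: --------
--------
---**---
--*--*--
-*>*-*--
-**-----
step 24: --------
--------
---**---
--*--*--
-***-*--
-*v-----
step 25: --------
--------
---**---
--*--*--
-***-*--
-*->----
step 26: ---v----
--------
---**---
--*--*--
-***-*--
-*-*----
step 27: --<*----
--------
---**---
--*--*--
-***-*--
-*-*----
step 28: --**----
--------
---**---
--*--*--
-***-*--
-*^*----
step 29: --**----
--------
---**---
--*--*--
-***-*--
-**>----
step 30: --**----
--------
---**---
--*--*--
-**^-*--
-**-----
step 31: --**----
--------
---**---
--*--*--
-*<--*--
-**-----
step 32: --**----
--------
---**---
--*--*--
-*---*--
-*v-----
step 33: --**----
--------
---**---
--*--*--
-*---*--
-*->----
step 34: --*v----
--------
---**---
--*--*--
-*---*--
-*-*----
step 35: --*->---
--------
---**---
--*--*--
-*---*--
-*-*----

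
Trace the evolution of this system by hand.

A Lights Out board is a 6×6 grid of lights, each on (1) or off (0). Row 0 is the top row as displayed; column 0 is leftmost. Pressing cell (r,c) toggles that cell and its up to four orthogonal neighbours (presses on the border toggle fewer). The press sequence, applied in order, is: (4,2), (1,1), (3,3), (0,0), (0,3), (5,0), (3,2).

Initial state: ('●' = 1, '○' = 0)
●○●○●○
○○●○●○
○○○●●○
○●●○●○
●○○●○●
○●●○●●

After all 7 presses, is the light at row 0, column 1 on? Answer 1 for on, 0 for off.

0

[0] ●○●○●○
○○●○●○
○○○●●○
○●●○●○
●○○●○●
○●●○●●
[1] ●○●○●○
○○●○●○
○○○●●○
○●○○●○
●●●○○●
○●○○●●
[2] ●●●○●○
●●○○●○
○●○●●○
○●○○●○
●●●○○●
○●○○●●
[3] ●●●○●○
●●○○●○
○●○○●○
○●●●○○
●●●●○●
○●○○●●
[4] ○○●○●○
○●○○●○
○●○○●○
○●●●○○
●●●●○●
○●○○●●
[5] ○○○●○○
○●○●●○
○●○○●○
○●●●○○
●●●●○●
○●○○●●
[6] ○○○●○○
○●○●●○
○●○○●○
○●●●○○
○●●●○●
●○○○●●
[7] ○○○●○○
○●○●●○
○●●○●○
○○○○○○
○●○●○●
●○○○●●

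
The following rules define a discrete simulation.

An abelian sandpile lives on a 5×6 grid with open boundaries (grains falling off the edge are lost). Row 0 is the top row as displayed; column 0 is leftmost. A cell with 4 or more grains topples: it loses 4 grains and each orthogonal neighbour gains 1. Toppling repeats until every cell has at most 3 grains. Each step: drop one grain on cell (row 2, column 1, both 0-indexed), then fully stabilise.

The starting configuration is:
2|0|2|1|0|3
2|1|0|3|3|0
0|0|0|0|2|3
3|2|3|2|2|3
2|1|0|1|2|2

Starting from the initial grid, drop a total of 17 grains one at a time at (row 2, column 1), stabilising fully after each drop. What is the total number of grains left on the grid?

step 0: 2|0|2|1|0|3
2|1|0|3|3|0
0|0|0|0|2|3
3|2|3|2|2|3
2|1|0|1|2|2
step 1: 2|0|2|1|0|3
2|1|0|3|3|0
0|1|0|0|2|3
3|2|3|2|2|3
2|1|0|1|2|2
step 2: 2|0|2|1|0|3
2|1|0|3|3|0
0|2|0|0|2|3
3|2|3|2|2|3
2|1|0|1|2|2
step 3: 2|0|2|1|0|3
2|1|0|3|3|0
0|3|0|0|2|3
3|2|3|2|2|3
2|1|0|1|2|2
step 4: 2|0|2|1|0|3
2|2|0|3|3|0
1|0|1|0|2|3
3|3|3|2|2|3
2|1|0|1|2|2
step 5: 2|0|2|1|0|3
2|2|0|3|3|0
1|1|1|0|2|3
3|3|3|2|2|3
2|1|0|1|2|2
step 6: 2|0|2|1|0|3
2|2|0|3|3|0
1|2|1|0|2|3
3|3|3|2|2|3
2|1|0|1|2|2
step 7: 2|0|2|1|0|3
2|2|0|3|3|0
1|3|1|0|2|3
3|3|3|2|2|3
2|1|0|1|2|2
step 8: 2|0|2|1|0|3
2|3|0|3|3|0
3|1|3|0|2|3
0|2|0|3|2|3
3|2|1|1|2|2
step 9: 2|0|2|1|0|3
2|3|0|3|3|0
3|2|3|0|2|3
0|2|0|3|2|3
3|2|1|1|2|2
step 10: 2|0|2|1|0|3
2|3|0|3|3|0
3|3|3|0|2|3
0|2|0|3|2|3
3|2|1|1|2|2
step 11: 3|1|2|1|0|3
0|1|2|3|3|0
1|3|0|1|2|3
1|3|1|3|2|3
3|2|1|1|2|2
step 12: 3|1|2|1|0|3
0|2|2|3|3|0
2|1|1|1|2|3
2|0|2|3|2|3
3|3|1|1|2|2
step 13: 3|1|2|1|0|3
0|2|2|3|3|0
2|2|1|1|2|3
2|0|2|3|2|3
3|3|1|1|2|2
step 14: 3|1|2|1|0|3
0|2|2|3|3|0
2|3|1|1|2|3
2|0|2|3|2|3
3|3|1|1|2|2
step 15: 3|1|2|1|0|3
0|3|2|3|3|0
3|0|2|1|2|3
2|1|2|3|2|3
3|3|1|1|2|2
step 16: 3|1|2|1|0|3
0|3|2|3|3|0
3|1|2|1|2|3
2|1|2|3|2|3
3|3|1|1|2|2
step 17: 3|1|2|1|0|3
0|3|2|3|3|0
3|2|2|1|2|3
2|1|2|3|2|3
3|3|1|1|2|2

59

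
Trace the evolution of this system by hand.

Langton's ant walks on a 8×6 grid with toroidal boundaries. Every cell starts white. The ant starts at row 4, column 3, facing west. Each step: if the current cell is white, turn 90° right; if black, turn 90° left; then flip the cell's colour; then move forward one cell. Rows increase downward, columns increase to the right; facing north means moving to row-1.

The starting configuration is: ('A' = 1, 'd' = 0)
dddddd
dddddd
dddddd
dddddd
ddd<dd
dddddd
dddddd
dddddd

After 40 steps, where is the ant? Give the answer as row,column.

t=0: dddddd
dddddd
dddddd
dddddd
ddd<dd
dddddd
dddddd
dddddd
t=1: dddddd
dddddd
dddddd
ddd^dd
dddAdd
dddddd
dddddd
dddddd
t=2: dddddd
dddddd
dddddd
dddA>d
dddAdd
dddddd
dddddd
dddddd
t=3: dddddd
dddddd
dddddd
dddAAd
dddAvd
dddddd
dddddd
dddddd
t=4: dddddd
dddddd
dddddd
dddAAd
ddd<Ad
dddddd
dddddd
dddddd
t=5: dddddd
dddddd
dddddd
dddAAd
ddddAd
dddvdd
dddddd
dddddd
t=6: dddddd
dddddd
dddddd
dddAAd
ddddAd
dd<Add
dddddd
dddddd
t=7: dddddd
dddddd
dddddd
dddAAd
dd^dAd
ddAAdd
dddddd
dddddd
t=8: dddddd
dddddd
dddddd
dddAAd
ddA>Ad
ddAAdd
dddddd
dddddd
t=9: dddddd
dddddd
dddddd
dddAAd
ddAAAd
ddAvdd
dddddd
dddddd
t=10: dddddd
dddddd
dddddd
dddAAd
ddAAAd
ddAd>d
dddddd
dddddd
t=11: dddddd
dddddd
dddddd
dddAAd
ddAAAd
ddAdAd
ddddvd
dddddd
t=12: dddddd
dddddd
dddddd
dddAAd
ddAAAd
ddAdAd
ddd<Ad
dddddd
t=13: dddddd
dddddd
dddddd
dddAAd
ddAAAd
ddA^Ad
dddAAd
dddddd
t=14: dddddd
dddddd
dddddd
dddAAd
ddAAAd
ddAA>d
dddAAd
dddddd
t=15: dddddd
dddddd
dddddd
dddAAd
ddAA^d
ddAAdd
dddAAd
dddddd
t=16: dddddd
dddddd
dddddd
dddAAd
ddA<dd
ddAAdd
dddAAd
dddddd
t=17: dddddd
dddddd
dddddd
dddAAd
ddAddd
ddAvdd
dddAAd
dddddd
t=18: dddddd
dddddd
dddddd
dddAAd
ddAddd
ddAd>d
dddAAd
dddddd
t=19: dddddd
dddddd
dddddd
dddAAd
ddAddd
ddAdAd
dddAvd
dddddd
t=20: dddddd
dddddd
dddddd
dddAAd
ddAddd
ddAdAd
dddAd>
dddddd
t=21: dddddd
dddddd
dddddd
dddAAd
ddAddd
ddAdAd
dddAdA
dddddv
t=22: dddddd
dddddd
dddddd
dddAAd
ddAddd
ddAdAd
dddAdA
dddd<A
t=23: dddddd
dddddd
dddddd
dddAAd
ddAddd
ddAdAd
dddA^A
ddddAA
t=24: dddddd
dddddd
dddddd
dddAAd
ddAddd
ddAdAd
dddAA>
ddddAA
t=25: dddddd
dddddd
dddddd
dddAAd
ddAddd
ddAdA^
dddAAd
ddddAA
t=26: dddddd
dddddd
dddddd
dddAAd
ddAddd
>dAdAA
dddAAd
ddddAA
t=27: dddddd
dddddd
dddddd
dddAAd
ddAddd
AdAdAA
vddAAd
ddddAA
t=28: dddddd
dddddd
dddddd
dddAAd
ddAddd
AdAdAA
AddAA<
ddddAA
t=29: dddddd
dddddd
dddddd
dddAAd
ddAddd
AdAdA^
AddAAA
ddddAA
t=30: dddddd
dddddd
dddddd
dddAAd
ddAddd
AdAd<d
AddAAA
ddddAA
t=31: dddddd
dddddd
dddddd
dddAAd
ddAddd
AdAddd
AddAvA
ddddAA
t=32: dddddd
dddddd
dddddd
dddAAd
ddAddd
AdAddd
AddAd>
ddddAA
t=33: dddddd
dddddd
dddddd
dddAAd
ddAddd
AdAdd^
AddAdd
ddddAA
t=34: dddddd
dddddd
dddddd
dddAAd
ddAddd
>dAddA
AddAdd
ddddAA
t=35: dddddd
dddddd
dddddd
dddAAd
^dAddd
ddAddA
AddAdd
ddddAA
t=36: dddddd
dddddd
dddddd
dddAAd
A>Addd
ddAddA
AddAdd
ddddAA
t=37: dddddd
dddddd
dddddd
dddAAd
AAAddd
dvAddA
AddAdd
ddddAA
t=38: dddddd
dddddd
dddddd
dddAAd
AAAddd
<AAddA
AddAdd
ddddAA
t=39: dddddd
dddddd
dddddd
dddAAd
^AAddd
AAAddA
AddAdd
ddddAA
t=40: dddddd
dddddd
dddddd
dddAAd
dAAdd<
AAAddA
AddAdd
ddddAA

4,5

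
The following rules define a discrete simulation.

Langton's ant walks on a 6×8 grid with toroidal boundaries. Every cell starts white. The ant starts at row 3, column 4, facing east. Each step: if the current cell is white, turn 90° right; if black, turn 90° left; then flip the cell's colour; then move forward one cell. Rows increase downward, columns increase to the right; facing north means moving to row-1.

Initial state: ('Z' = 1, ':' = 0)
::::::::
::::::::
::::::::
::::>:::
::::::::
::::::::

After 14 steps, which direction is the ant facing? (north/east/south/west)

[0] ::::::::
::::::::
::::::::
::::>:::
::::::::
::::::::
[1] ::::::::
::::::::
::::::::
::::Z:::
::::v:::
::::::::
[2] ::::::::
::::::::
::::::::
::::Z:::
:::<Z:::
::::::::
[3] ::::::::
::::::::
::::::::
:::^Z:::
:::ZZ:::
::::::::
[4] ::::::::
::::::::
::::::::
:::Z>:::
:::ZZ:::
::::::::
[5] ::::::::
::::::::
::::^:::
:::Z::::
:::ZZ:::
::::::::
[6] ::::::::
::::::::
::::Z>::
:::Z::::
:::ZZ:::
::::::::
[7] ::::::::
::::::::
::::ZZ::
:::Z:v::
:::ZZ:::
::::::::
[8] ::::::::
::::::::
::::ZZ::
:::Z<Z::
:::ZZ:::
::::::::
[9] ::::::::
::::::::
::::^Z::
:::ZZZ::
:::ZZ:::
::::::::
[10] ::::::::
::::::::
:::<:Z::
:::ZZZ::
:::ZZ:::
::::::::
[11] ::::::::
:::^::::
:::Z:Z::
:::ZZZ::
:::ZZ:::
::::::::
[12] ::::::::
:::Z>:::
:::Z:Z::
:::ZZZ::
:::ZZ:::
::::::::
[13] ::::::::
:::ZZ:::
:::ZvZ::
:::ZZZ::
:::ZZ:::
::::::::
[14] ::::::::
:::ZZ:::
:::<ZZ::
:::ZZZ::
:::ZZ:::
::::::::

west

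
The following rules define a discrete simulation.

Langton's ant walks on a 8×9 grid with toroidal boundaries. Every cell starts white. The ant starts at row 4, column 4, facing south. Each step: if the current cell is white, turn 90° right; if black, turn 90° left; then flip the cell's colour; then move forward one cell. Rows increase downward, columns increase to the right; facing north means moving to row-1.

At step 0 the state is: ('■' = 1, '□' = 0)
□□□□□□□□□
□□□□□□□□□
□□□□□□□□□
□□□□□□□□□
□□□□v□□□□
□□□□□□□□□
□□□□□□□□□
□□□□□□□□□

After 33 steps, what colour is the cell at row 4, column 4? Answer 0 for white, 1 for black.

[0] □□□□□□□□□
□□□□□□□□□
□□□□□□□□□
□□□□□□□□□
□□□□v□□□□
□□□□□□□□□
□□□□□□□□□
□□□□□□□□□
[1] □□□□□□□□□
□□□□□□□□□
□□□□□□□□□
□□□□□□□□□
□□□<■□□□□
□□□□□□□□□
□□□□□□□□□
□□□□□□□□□
[2] □□□□□□□□□
□□□□□□□□□
□□□□□□□□□
□□□^□□□□□
□□□■■□□□□
□□□□□□□□□
□□□□□□□□□
□□□□□□□□□
[3] □□□□□□□□□
□□□□□□□□□
□□□□□□□□□
□□□■>□□□□
□□□■■□□□□
□□□□□□□□□
□□□□□□□□□
□□□□□□□□□
[4] □□□□□□□□□
□□□□□□□□□
□□□□□□□□□
□□□■■□□□□
□□□■v□□□□
□□□□□□□□□
□□□□□□□□□
□□□□□□□□□
[5] □□□□□□□□□
□□□□□□□□□
□□□□□□□□□
□□□■■□□□□
□□□■□>□□□
□□□□□□□□□
□□□□□□□□□
□□□□□□□□□
[6] □□□□□□□□□
□□□□□□□□□
□□□□□□□□□
□□□■■□□□□
□□□■□■□□□
□□□□□v□□□
□□□□□□□□□
□□□□□□□□□
[7] □□□□□□□□□
□□□□□□□□□
□□□□□□□□□
□□□■■□□□□
□□□■□■□□□
□□□□<■□□□
□□□□□□□□□
□□□□□□□□□
[8] □□□□□□□□□
□□□□□□□□□
□□□□□□□□□
□□□■■□□□□
□□□■^■□□□
□□□□■■□□□
□□□□□□□□□
□□□□□□□□□
[9] □□□□□□□□□
□□□□□□□□□
□□□□□□□□□
□□□■■□□□□
□□□■■>□□□
□□□□■■□□□
□□□□□□□□□
□□□□□□□□□
[10] □□□□□□□□□
□□□□□□□□□
□□□□□□□□□
□□□■■^□□□
□□□■■□□□□
□□□□■■□□□
□□□□□□□□□
□□□□□□□□□
[11] □□□□□□□□□
□□□□□□□□□
□□□□□□□□□
□□□■■■>□□
□□□■■□□□□
□□□□■■□□□
□□□□□□□□□
□□□□□□□□□
[12] □□□□□□□□□
□□□□□□□□□
□□□□□□□□□
□□□■■■■□□
□□□■■□v□□
□□□□■■□□□
□□□□□□□□□
□□□□□□□□□
[13] □□□□□□□□□
□□□□□□□□□
□□□□□□□□□
□□□■■■■□□
□□□■■<■□□
□□□□■■□□□
□□□□□□□□□
□□□□□□□□□
[14] □□□□□□□□□
□□□□□□□□□
□□□□□□□□□
□□□■■^■□□
□□□■■■■□□
□□□□■■□□□
□□□□□□□□□
□□□□□□□□□
[15] □□□□□□□□□
□□□□□□□□□
□□□□□□□□□
□□□■<□■□□
□□□■■■■□□
□□□□■■□□□
□□□□□□□□□
□□□□□□□□□
[16] □□□□□□□□□
□□□□□□□□□
□□□□□□□□□
□□□■□□■□□
□□□■v■■□□
□□□□■■□□□
□□□□□□□□□
□□□□□□□□□
[17] □□□□□□□□□
□□□□□□□□□
□□□□□□□□□
□□□■□□■□□
□□□■□>■□□
□□□□■■□□□
□□□□□□□□□
□□□□□□□□□
[18] □□□□□□□□□
□□□□□□□□□
□□□□□□□□□
□□□■□^■□□
□□□■□□■□□
□□□□■■□□□
□□□□□□□□□
□□□□□□□□□
[19] □□□□□□□□□
□□□□□□□□□
□□□□□□□□□
□□□■□■>□□
□□□■□□■□□
□□□□■■□□□
□□□□□□□□□
□□□□□□□□□
[20] □□□□□□□□□
□□□□□□□□□
□□□□□□^□□
□□□■□■□□□
□□□■□□■□□
□□□□■■□□□
□□□□□□□□□
□□□□□□□□□
[21] □□□□□□□□□
□□□□□□□□□
□□□□□□■>□
□□□■□■□□□
□□□■□□■□□
□□□□■■□□□
□□□□□□□□□
□□□□□□□□□
[22] □□□□□□□□□
□□□□□□□□□
□□□□□□■■□
□□□■□■□v□
□□□■□□■□□
□□□□■■□□□
□□□□□□□□□
□□□□□□□□□
[23] □□□□□□□□□
□□□□□□□□□
□□□□□□■■□
□□□■□■<■□
□□□■□□■□□
□□□□■■□□□
□□□□□□□□□
□□□□□□□□□
[24] □□□□□□□□□
□□□□□□□□□
□□□□□□^■□
□□□■□■■■□
□□□■□□■□□
□□□□■■□□□
□□□□□□□□□
□□□□□□□□□
[25] □□□□□□□□□
□□□□□□□□□
□□□□□<□■□
□□□■□■■■□
□□□■□□■□□
□□□□■■□□□
□□□□□□□□□
□□□□□□□□□
[26] □□□□□□□□□
□□□□□^□□□
□□□□□■□■□
□□□■□■■■□
□□□■□□■□□
□□□□■■□□□
□□□□□□□□□
□□□□□□□□□
[27] □□□□□□□□□
□□□□□■>□□
□□□□□■□■□
□□□■□■■■□
□□□■□□■□□
□□□□■■□□□
□□□□□□□□□
□□□□□□□□□
[28] □□□□□□□□□
□□□□□■■□□
□□□□□■v■□
□□□■□■■■□
□□□■□□■□□
□□□□■■□□□
□□□□□□□□□
□□□□□□□□□
[29] □□□□□□□□□
□□□□□■■□□
□□□□□<■■□
□□□■□■■■□
□□□■□□■□□
□□□□■■□□□
□□□□□□□□□
□□□□□□□□□
[30] □□□□□□□□□
□□□□□■■□□
□□□□□□■■□
□□□■□v■■□
□□□■□□■□□
□□□□■■□□□
□□□□□□□□□
□□□□□□□□□
[31] □□□□□□□□□
□□□□□■■□□
□□□□□□■■□
□□□■□□>■□
□□□■□□■□□
□□□□■■□□□
□□□□□□□□□
□□□□□□□□□
[32] □□□□□□□□□
□□□□□■■□□
□□□□□□^■□
□□□■□□□■□
□□□■□□■□□
□□□□■■□□□
□□□□□□□□□
□□□□□□□□□
[33] □□□□□□□□□
□□□□□■■□□
□□□□□<□■□
□□□■□□□■□
□□□■□□■□□
□□□□■■□□□
□□□□□□□□□
□□□□□□□□□

0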